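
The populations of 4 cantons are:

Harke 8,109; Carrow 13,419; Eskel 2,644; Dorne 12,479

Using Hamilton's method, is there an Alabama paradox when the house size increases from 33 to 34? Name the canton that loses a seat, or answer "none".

Eskel

At 33 seats: Harke 7, Carrow 12, Eskel 3, Dorne 11.
At 34 seats: Harke 8, Carrow 12, Eskel 2, Dorne 12.
Eskel drops from 3 to 2.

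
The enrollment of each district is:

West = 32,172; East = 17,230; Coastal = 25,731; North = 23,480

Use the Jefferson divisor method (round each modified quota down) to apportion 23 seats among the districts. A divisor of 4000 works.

With modified divisor 4000: modified quotas West 8.043, East 4.308, Coastal 6.433, North 5.870.
Rounding down: West 8, East 4, Coastal 6, North 5 (total 23).

West 8, East 4, Coastal 6, North 5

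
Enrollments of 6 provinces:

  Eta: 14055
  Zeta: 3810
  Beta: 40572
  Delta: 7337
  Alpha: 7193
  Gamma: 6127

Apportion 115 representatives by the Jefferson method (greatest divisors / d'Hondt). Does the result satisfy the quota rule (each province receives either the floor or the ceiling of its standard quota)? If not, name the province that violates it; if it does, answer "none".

Standard quotas: Eta 20.435, Zeta 5.540, Beta 58.990, Delta 10.668, Alpha 10.458, Gamma 8.908.
Jefferson allocation: Eta 21, Zeta 5, Beta 60, Delta 10, Alpha 10, Gamma 9.
Beta has quota 58.990 (lower 58, upper 59) but receives 60 — outside the quota interval.

Beta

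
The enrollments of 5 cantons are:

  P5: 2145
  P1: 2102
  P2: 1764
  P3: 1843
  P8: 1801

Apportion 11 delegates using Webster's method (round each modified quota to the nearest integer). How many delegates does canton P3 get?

2

Standard divisor 9655/11 ≈ 877.727; standard quotas: P5 2.444, P1 2.395, P2 2.010, P3 2.100, P8 2.052.
Rounding to the nearest integer gives 2, 2, 2, 2, 2 = 10 seats, so the divisor must be adjusted.
With modified divisor 850: modified quotas P5 2.524, P1 2.473, P2 2.075, P3 2.168, P8 2.119.
Rounding to the nearest integer: P5 3, P1 2, P2 2, P3 2, P8 2 (total 11).
P3 receives 2.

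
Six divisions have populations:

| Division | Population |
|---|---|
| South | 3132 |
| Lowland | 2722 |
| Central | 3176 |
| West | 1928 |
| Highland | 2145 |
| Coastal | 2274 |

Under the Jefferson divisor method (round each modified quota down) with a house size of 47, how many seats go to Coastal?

Standard divisor 15377/47 ≈ 327.17; standard quotas: South 9.573, Lowland 8.320, Central 9.707, West 5.893, Highland 6.556, Coastal 6.951.
Rounding down gives 9, 8, 9, 5, 6, 6 = 43 seats, so the divisor must be adjusted.
With modified divisor 310: modified quotas South 10.103, Lowland 8.781, Central 10.245, West 6.219, Highland 6.919, Coastal 7.335.
Rounding down: South 10, Lowland 8, Central 10, West 6, Highland 6, Coastal 7 (total 47).
Coastal receives 7.

7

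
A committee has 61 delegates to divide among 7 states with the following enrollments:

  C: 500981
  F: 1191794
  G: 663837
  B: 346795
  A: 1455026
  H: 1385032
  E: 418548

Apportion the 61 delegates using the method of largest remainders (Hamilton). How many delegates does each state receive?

C=5, F=12, G=7, B=4, A=15, H=14, E=4

Standard divisor: 5962013 ÷ 61 ≈ 97737.918.
Standard quotas: C 5.1258, F 12.1938, G 6.7920, B 3.5482, A 14.8870, H 14.1709, E 4.2824.
Lower quotas: C 5, F 12, G 6, B 3, A 14, H 14, E 4 (sum 58, leaving 3 seats).
Remainders in descending order: A 0.8870, G 0.7920, B 0.5482, E 0.2824, F 0.1938, H 0.1709, C 0.1258.
Largest remainders: A, G, B receive the extra seats.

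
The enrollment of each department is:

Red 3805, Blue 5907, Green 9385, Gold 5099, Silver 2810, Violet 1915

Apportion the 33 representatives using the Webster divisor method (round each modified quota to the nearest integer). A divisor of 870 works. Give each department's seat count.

With modified divisor 870: modified quotas Red 4.374, Blue 6.790, Green 10.787, Gold 5.861, Silver 3.230, Violet 2.201.
Rounding to the nearest integer: Red 4, Blue 7, Green 11, Gold 6, Silver 3, Violet 2 (total 33).

Red=4; Blue=7; Green=11; Gold=6; Silver=3; Violet=2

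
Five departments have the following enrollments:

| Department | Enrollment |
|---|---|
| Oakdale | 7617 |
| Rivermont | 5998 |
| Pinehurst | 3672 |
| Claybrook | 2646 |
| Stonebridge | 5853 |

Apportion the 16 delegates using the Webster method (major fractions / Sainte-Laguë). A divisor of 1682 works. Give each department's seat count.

With modified divisor 1682: modified quotas Oakdale 4.529, Rivermont 3.566, Pinehurst 2.183, Claybrook 1.573, Stonebridge 3.480.
Rounding to the nearest integer: Oakdale 5, Rivermont 4, Pinehurst 2, Claybrook 2, Stonebridge 3 (total 16).

Oakdale: 5, Rivermont: 4, Pinehurst: 2, Claybrook: 2, Stonebridge: 3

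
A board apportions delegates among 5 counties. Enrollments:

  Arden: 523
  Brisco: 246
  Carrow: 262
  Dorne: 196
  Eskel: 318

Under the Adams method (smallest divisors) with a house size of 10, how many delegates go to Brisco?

Standard divisor 1545/10 ≈ 154.5; standard quotas: Arden 3.385, Brisco 1.592, Carrow 1.696, Dorne 1.269, Eskel 2.058.
Rounding up gives 4, 2, 2, 2, 3 = 13 seats, so the divisor must be adjusted.
With modified divisor 200: modified quotas Arden 2.615, Brisco 1.230, Carrow 1.310, Dorne 0.980, Eskel 1.590.
Rounding up: Arden 3, Brisco 2, Carrow 2, Dorne 1, Eskel 2 (total 10).
Brisco receives 2.

2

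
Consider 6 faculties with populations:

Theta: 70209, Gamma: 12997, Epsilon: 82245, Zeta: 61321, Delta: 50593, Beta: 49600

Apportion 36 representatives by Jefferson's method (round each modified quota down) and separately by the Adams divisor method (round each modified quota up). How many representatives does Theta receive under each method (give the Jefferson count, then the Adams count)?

Jefferson: Theta 8, Gamma 1, Epsilon 9, Zeta 7, Delta 6, Beta 5.
Adams: Theta 7, Gamma 2, Epsilon 9, Zeta 7, Delta 6, Beta 5.
Theta gets 8 under Jefferson and 7 under Adams.

8 and 7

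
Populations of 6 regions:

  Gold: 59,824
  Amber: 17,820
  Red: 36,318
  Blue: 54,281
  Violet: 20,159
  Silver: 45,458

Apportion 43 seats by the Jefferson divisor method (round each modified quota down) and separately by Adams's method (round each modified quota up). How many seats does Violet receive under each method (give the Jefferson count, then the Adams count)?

Jefferson: Gold 11, Amber 3, Red 7, Blue 10, Violet 3, Silver 9.
Adams: Gold 11, Amber 3, Red 7, Blue 10, Violet 4, Silver 8.
Violet gets 3 under Jefferson and 4 under Adams.

3 and 4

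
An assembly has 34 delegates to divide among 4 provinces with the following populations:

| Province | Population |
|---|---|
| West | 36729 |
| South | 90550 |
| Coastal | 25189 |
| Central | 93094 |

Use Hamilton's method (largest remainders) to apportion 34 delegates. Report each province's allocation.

West 5, South 13, Coastal 3, Central 13

Total 245562; standard divisor 245562/34 ≈ 7222.412.
Standard quotas: West 5.0854, South 12.5374, Coastal 3.4876, Central 12.8896.
Lower quotas: West 5, South 12, Coastal 3, Central 12 (sum 32, leaving 2 seats).
Remainders in descending order: Central 0.8896, South 0.5374, Coastal 0.4876, West 0.0854.
The surplus seats go to Central, South.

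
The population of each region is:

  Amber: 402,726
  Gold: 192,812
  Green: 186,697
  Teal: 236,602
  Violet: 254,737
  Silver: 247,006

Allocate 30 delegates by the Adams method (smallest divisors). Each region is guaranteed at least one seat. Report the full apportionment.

Standard divisor 1520580/30 ≈ 50686; standard quotas: Amber 7.946, Gold 3.804, Green 3.683, Teal 4.668, Violet 5.026, Silver 4.873.
Rounding up gives 8, 4, 4, 5, 6, 5 = 32 seats, so the divisor must be adjusted.
With modified divisor 58300: modified quotas Amber 6.908, Gold 3.307, Green 3.202, Teal 4.058, Violet 4.369, Silver 4.237.
Rounding up: Amber 7, Gold 4, Green 4, Teal 5, Violet 5, Silver 5 (total 30).

Amber=7; Gold=4; Green=4; Teal=5; Violet=5; Silver=5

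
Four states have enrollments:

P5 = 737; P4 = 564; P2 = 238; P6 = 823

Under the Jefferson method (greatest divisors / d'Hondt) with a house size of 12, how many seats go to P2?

1

Standard divisor 2362/12 ≈ 196.833; standard quotas: P5 3.744, P4 2.865, P2 1.209, P6 4.181.
Rounding down gives 3, 2, 1, 4 = 10 seats, so the divisor must be adjusted.
With modified divisor 170: modified quotas P5 4.335, P4 3.318, P2 1.400, P6 4.841.
Rounding down: P5 4, P4 3, P2 1, P6 4 (total 12).
P2 receives 1.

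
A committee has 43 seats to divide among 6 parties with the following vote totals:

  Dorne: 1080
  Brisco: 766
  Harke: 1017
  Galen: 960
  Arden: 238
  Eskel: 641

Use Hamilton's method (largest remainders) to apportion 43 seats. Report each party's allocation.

Dorne 10; Brisco 7; Harke 9; Galen 9; Arden 2; Eskel 6

Total 4702; standard divisor 4702/43 ≈ 109.349.
Standard quotas: Dorne 9.877, Brisco 7.005, Harke 9.301, Galen 8.779, Arden 2.177, Eskel 5.862.
Lower quotas: Dorne 9, Brisco 7, Harke 9, Galen 8, Arden 2, Eskel 5 (sum 40, leaving 3 seats).
Remainders in descending order: Dorne 0.877, Eskel 0.862, Galen 0.779, Harke 0.301, Arden 0.177, Brisco 0.005.
The surplus seats go to Dorne, Eskel, Galen.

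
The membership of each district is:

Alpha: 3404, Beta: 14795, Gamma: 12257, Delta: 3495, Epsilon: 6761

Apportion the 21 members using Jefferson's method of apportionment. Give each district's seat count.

Alpha 1, Beta 8, Gamma 7, Delta 2, Epsilon 3

Standard divisor 40712/21 ≈ 1938.667; standard quotas: Alpha 1.756, Beta 7.632, Gamma 6.322, Delta 1.803, Epsilon 3.487.
Rounding down gives 1, 7, 6, 1, 3 = 18 seats, so the divisor must be adjusted.
With modified divisor 1720: modified quotas Alpha 1.979, Beta 8.602, Gamma 7.126, Delta 2.032, Epsilon 3.931.
Rounding down: Alpha 1, Beta 8, Gamma 7, Delta 2, Epsilon 3 (total 21).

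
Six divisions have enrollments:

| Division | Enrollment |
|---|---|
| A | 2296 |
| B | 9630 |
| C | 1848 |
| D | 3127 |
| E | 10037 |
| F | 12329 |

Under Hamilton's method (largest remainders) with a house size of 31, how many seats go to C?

1

Total 39267; standard divisor 39267/31 ≈ 1266.677.
Standard quotas: A 1.8126, B 7.6026, C 1.4589, D 2.4687, E 7.9239, F 9.7333.
Lower quotas: A 1, B 7, C 1, D 2, E 7, F 9 (sum 27, leaving 4 seats).
Remainders in descending order: E 0.9239, A 0.8126, F 0.7333, B 0.6026, D 0.4687, C 0.4589.
The surplus seats go to E, A, F, B.
C receives 1.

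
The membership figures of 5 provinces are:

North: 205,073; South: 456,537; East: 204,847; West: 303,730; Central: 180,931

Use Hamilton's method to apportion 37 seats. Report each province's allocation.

Total 1351118; standard divisor 1351118/37 ≈ 36516.703.
Standard quotas: North 5.6159, South 12.5021, East 5.6097, West 8.3176, Central 4.9547.
Lower quotas: North 5, South 12, East 5, West 8, Central 4 (sum 34, leaving 3 seats).
Remainders in descending order: Central 0.9547, North 0.6159, East 0.6097, South 0.5021, West 0.3176.
The surplus seats go to Central, North, East.

North=6, South=12, East=6, West=8, Central=5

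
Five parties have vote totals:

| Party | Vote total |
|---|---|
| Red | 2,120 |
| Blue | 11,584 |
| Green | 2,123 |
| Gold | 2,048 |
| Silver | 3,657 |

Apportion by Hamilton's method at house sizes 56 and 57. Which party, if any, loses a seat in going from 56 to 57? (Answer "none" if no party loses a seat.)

At 56 seats: Red 6, Blue 30, Green 6, Gold 5, Silver 9.
At 57 seats: Red 5, Blue 31, Green 6, Gold 5, Silver 10.
Red drops from 6 to 5.

Red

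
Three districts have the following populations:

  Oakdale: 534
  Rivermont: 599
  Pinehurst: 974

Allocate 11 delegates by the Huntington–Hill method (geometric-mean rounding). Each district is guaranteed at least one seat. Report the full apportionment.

With divisor 198: modified quotas Oakdale 2.697, Rivermont 3.025, Pinehurst 4.919.
Geometric-mean thresholds: Oakdale √(2·3)=2.449, Rivermont √(3·4)=3.464, Pinehurst √(4·5)=4.472.
Each quota rounded against its threshold gives Oakdale 3, Rivermont 3, Pinehurst 5 (total 11).

Oakdale 3; Rivermont 3; Pinehurst 5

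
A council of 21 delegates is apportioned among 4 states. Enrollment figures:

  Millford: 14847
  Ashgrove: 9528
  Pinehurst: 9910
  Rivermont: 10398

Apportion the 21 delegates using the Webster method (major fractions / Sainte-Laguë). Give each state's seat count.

Millford=7, Ashgrove=4, Pinehurst=5, Rivermont=5

Standard divisor 44683/21 ≈ 2127.762; standard quotas: Millford 6.978, Ashgrove 4.478, Pinehurst 4.657, Rivermont 4.887.
Rounding to the nearest integer gives Millford 7, Ashgrove 4, Pinehurst 5, Rivermont 5 — total 21, matching the house size, so no adjustment is needed.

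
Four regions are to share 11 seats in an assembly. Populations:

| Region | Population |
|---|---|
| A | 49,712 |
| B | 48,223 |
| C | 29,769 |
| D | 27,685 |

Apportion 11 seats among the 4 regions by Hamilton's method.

A: 4, B: 3, C: 2, D: 2

Standard divisor: 155389 ÷ 11 ≈ 14126.273.
Standard quotas: A 3.5191, B 3.4137, C 2.1073, D 1.9598.
Lower quotas: A 3, B 3, C 2, D 1 (sum 9, leaving 2 seats).
Remainders in descending order: D 0.9598, A 0.5191, B 0.4137, C 0.1073.
Largest remainders: D, A receive the extra seats.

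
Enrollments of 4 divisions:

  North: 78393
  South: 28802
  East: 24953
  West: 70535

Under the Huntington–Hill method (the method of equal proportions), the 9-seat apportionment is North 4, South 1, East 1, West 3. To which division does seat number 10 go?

South

Priority for the next seat is population ÷ (√(s·(s+1))).
Priorities: North 17529.208, South 20366.090, East 17644.436, West 20361.701.
Highest priority: South.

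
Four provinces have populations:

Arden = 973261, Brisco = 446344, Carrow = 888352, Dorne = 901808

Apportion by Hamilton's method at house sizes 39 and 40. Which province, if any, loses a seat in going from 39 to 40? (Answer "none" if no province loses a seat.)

none

At 39 seats: Arden 12, Brisco 5, Carrow 11, Dorne 11.
At 40 seats: Arden 12, Brisco 6, Carrow 11, Dorne 11.
No province's allocation decreased.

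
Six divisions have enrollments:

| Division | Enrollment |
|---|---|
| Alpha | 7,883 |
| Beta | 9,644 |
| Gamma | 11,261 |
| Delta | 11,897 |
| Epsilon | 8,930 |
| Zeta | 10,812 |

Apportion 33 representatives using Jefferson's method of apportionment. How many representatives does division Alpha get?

Standard divisor 60427/33 ≈ 1831.121; standard quotas: Alpha 4.305, Beta 5.267, Gamma 6.150, Delta 6.497, Epsilon 4.877, Zeta 5.905.
Rounding down gives 4, 5, 6, 6, 4, 5 = 30 seats, so the divisor must be adjusted.
With modified divisor 1650: modified quotas Alpha 4.778, Beta 5.845, Gamma 6.825, Delta 7.210, Epsilon 5.412, Zeta 6.553.
Rounding down: Alpha 4, Beta 5, Gamma 6, Delta 7, Epsilon 5, Zeta 6 (total 33).
Alpha receives 4.

4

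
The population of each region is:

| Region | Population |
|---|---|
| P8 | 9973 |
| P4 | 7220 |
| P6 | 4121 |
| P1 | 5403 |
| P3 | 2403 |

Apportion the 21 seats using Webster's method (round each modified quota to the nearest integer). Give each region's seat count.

P8: 7, P4: 5, P6: 3, P1: 4, P3: 2

Standard divisor 29120/21 ≈ 1386.667; standard quotas: P8 7.192, P4 5.207, P6 2.972, P1 3.896, P3 1.733.
Rounding to the nearest integer gives P8 7, P4 5, P6 3, P1 4, P3 2 — total 21, matching the house size, so no adjustment is needed.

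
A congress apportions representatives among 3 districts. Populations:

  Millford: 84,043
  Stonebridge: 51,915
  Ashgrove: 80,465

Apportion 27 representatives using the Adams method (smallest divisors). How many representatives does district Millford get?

10

Standard divisor 216423/27 ≈ 8015.667; standard quotas: Millford 10.485, Stonebridge 6.477, Ashgrove 10.038.
Rounding up gives 11, 7, 11 = 29 seats, so the divisor must be adjusted.
With modified divisor 8500: modified quotas Millford 9.887, Stonebridge 6.108, Ashgrove 9.466.
Rounding up: Millford 10, Stonebridge 7, Ashgrove 10 (total 27).
Millford receives 10.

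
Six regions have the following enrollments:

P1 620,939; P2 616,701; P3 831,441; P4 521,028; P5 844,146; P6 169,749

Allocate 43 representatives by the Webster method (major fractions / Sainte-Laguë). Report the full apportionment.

P1 8; P2 7; P3 10; P4 6; P5 10; P6 2

Standard divisor 3604004/43 ≈ 83814.047; standard quotas: P1 7.409, P2 7.358, P3 9.920, P4 6.216, P5 10.072, P6 2.025.
Rounding to the nearest integer gives 7, 7, 10, 6, 10, 2 = 42 seats, so the divisor must be adjusted.
With modified divisor 82500: modified quotas P1 7.527, P2 7.475, P3 10.078, P4 6.315, P5 10.232, P6 2.058.
Rounding to the nearest integer: P1 8, P2 7, P3 10, P4 6, P5 10, P6 2 (total 43).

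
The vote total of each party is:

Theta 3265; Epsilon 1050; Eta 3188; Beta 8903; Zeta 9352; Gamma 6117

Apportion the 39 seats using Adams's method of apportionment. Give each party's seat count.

Theta 4; Epsilon 2; Eta 4; Beta 11; Zeta 11; Gamma 7

Standard divisor 31875/39 ≈ 817.308; standard quotas: Theta 3.995, Epsilon 1.285, Eta 3.901, Beta 10.893, Zeta 11.442, Gamma 7.484.
Rounding up gives 4, 2, 4, 11, 12, 8 = 41 seats, so the divisor must be adjusted.
With modified divisor 880: modified quotas Theta 3.710, Epsilon 1.193, Eta 3.623, Beta 10.117, Zeta 10.627, Gamma 6.951.
Rounding up: Theta 4, Epsilon 2, Eta 4, Beta 11, Zeta 11, Gamma 7 (total 39).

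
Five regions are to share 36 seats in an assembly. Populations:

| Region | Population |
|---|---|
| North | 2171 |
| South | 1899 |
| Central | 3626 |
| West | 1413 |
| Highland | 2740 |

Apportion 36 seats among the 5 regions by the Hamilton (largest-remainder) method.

Total 11849; standard divisor 11849/36 ≈ 329.139.
Standard quotas: North 6.596, South 5.770, Central 11.017, West 4.293, Highland 8.325.
Lower quotas: North 6, South 5, Central 11, West 4, Highland 8 (sum 34, leaving 2 seats).
Remainders in descending order: South 0.770, North 0.596, Highland 0.325, West 0.293, Central 0.017.
Largest remainders: South, North receive the extra seats.

North 7, South 6, Central 11, West 4, Highland 8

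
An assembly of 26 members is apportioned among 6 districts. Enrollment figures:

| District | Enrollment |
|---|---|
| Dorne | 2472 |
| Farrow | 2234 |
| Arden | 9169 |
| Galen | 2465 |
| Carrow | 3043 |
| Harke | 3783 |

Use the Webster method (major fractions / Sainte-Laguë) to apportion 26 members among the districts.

Standard divisor 23166/26 ≈ 891; standard quotas: Dorne 2.774, Farrow 2.507, Arden 10.291, Galen 2.767, Carrow 3.415, Harke 4.246.
Rounding to the nearest integer gives Dorne 3, Farrow 3, Arden 10, Galen 3, Carrow 3, Harke 4 — total 26, matching the house size, so no adjustment is needed.

Dorne 3, Farrow 3, Arden 10, Galen 3, Carrow 3, Harke 4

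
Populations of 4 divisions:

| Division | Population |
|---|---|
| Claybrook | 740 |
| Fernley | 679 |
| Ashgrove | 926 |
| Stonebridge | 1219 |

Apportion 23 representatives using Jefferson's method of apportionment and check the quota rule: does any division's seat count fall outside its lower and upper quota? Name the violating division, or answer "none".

none

Standard quotas: Claybrook 4.776, Fernley 4.382, Ashgrove 5.976, Stonebridge 7.867.
Jefferson allocation: Claybrook 5, Fernley 4, Ashgrove 6, Stonebridge 8.
Every allocation lies between the lower and upper quota.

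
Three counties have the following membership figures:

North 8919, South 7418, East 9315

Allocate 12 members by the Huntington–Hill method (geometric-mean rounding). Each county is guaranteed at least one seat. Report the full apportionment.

With divisor 2112: modified quotas North 4.223, South 3.512, East 4.411.
Geometric-mean thresholds: North √(4·5)=4.472, South √(3·4)=3.464, East √(4·5)=4.472.
Each quota rounded against its threshold gives North 4, South 4, East 4 (total 12).

North 4; South 4; East 4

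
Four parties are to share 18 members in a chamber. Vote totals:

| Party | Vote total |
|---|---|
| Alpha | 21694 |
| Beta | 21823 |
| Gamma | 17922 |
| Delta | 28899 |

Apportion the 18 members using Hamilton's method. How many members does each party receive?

Total 90338; standard divisor 90338/18 ≈ 5018.778.
Standard quotas: Alpha 4.3226, Beta 4.3483, Gamma 3.5710, Delta 5.7582.
Lower quotas: Alpha 4, Beta 4, Gamma 3, Delta 5 (sum 16, leaving 2 seats).
Remainders in descending order: Delta 0.7582, Gamma 0.5710, Beta 0.3483, Alpha 0.3226.
Largest remainders: Delta, Gamma receive the extra seats.

Alpha 4, Beta 4, Gamma 4, Delta 6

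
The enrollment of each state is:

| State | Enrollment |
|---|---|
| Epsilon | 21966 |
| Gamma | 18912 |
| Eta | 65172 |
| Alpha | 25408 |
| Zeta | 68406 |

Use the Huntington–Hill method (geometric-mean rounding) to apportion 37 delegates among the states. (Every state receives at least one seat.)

With divisor 5468: modified quotas Epsilon 4.017, Gamma 3.459, Eta 11.919, Alpha 4.647, Zeta 12.510.
Geometric-mean thresholds: Epsilon √(4·5)=4.472, Gamma √(3·4)=3.464, Eta √(11·12)=11.489, Alpha √(4·5)=4.472, Zeta √(12·13)=12.490.
Each quota rounded against its threshold gives Epsilon 4, Gamma 3, Eta 12, Alpha 5, Zeta 13 (total 37).

Epsilon: 4; Gamma: 3; Eta: 12; Alpha: 5; Zeta: 13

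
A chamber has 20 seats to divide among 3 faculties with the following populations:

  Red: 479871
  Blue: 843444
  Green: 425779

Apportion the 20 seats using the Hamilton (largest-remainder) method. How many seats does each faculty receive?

Total 1749094; standard divisor 1749094/20 ≈ 87454.7.
Standard quotas: Red 5.4871, Blue 9.6444, Green 4.8686.
Lower quotas: Red 5, Blue 9, Green 4 (sum 18, leaving 2 seats).
Remainders in descending order: Green 0.8686, Blue 0.6444, Red 0.4871.
The surplus seats go to Green, Blue.

Red 5; Blue 10; Green 5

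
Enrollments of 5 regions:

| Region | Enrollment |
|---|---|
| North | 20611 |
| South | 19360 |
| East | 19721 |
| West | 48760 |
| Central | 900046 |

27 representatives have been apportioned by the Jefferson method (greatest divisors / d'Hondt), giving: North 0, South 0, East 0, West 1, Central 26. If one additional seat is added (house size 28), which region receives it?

Central

Priority for the next seat is population ÷ (current seats + 1).
Priorities: North 20611.000, South 19360.000, East 19721.000, West 24380.000, Central 33335.037.
Highest priority: Central.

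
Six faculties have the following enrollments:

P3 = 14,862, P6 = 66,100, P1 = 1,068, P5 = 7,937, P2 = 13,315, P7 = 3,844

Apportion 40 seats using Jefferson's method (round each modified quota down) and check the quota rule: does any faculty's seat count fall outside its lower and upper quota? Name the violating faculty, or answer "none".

P6

Standard quotas: P3 5.549, P6 24.681, P1 0.399, P5 2.964, P2 4.972, P7 1.435.
Jefferson allocation: P3 5, P6 26, P1 0, P5 3, P2 5, P7 1.
P6 has quota 24.681 (lower 24, upper 25) but receives 26 — outside the quota interval.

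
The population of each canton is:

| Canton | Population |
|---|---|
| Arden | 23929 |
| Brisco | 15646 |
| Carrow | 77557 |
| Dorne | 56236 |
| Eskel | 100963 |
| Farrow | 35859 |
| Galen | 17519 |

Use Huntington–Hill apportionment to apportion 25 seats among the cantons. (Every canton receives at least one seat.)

With divisor 13033: modified quotas Arden 1.836, Brisco 1.200, Carrow 5.951, Dorne 4.315, Eskel 7.747, Farrow 2.751, Galen 1.344.
Geometric-mean thresholds: Arden √(1·2)=1.414, Brisco √(1·2)=1.414, Carrow √(5·6)=5.477, Dorne √(4·5)=4.472, Eskel √(7·8)=7.483, Farrow √(2·3)=2.449, Galen √(1·2)=1.414.
Each quota rounded against its threshold gives Arden 2, Brisco 1, Carrow 6, Dorne 4, Eskel 8, Farrow 3, Galen 1 (total 25).

Arden 2, Brisco 1, Carrow 6, Dorne 4, Eskel 8, Farrow 3, Galen 1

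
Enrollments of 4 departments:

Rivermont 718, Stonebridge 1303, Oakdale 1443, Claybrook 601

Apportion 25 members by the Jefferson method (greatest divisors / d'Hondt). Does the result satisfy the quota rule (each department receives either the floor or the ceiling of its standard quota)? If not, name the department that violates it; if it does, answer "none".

Standard quotas: Rivermont 4.416, Stonebridge 8.014, Oakdale 8.875, Claybrook 3.696.
Jefferson allocation: Rivermont 4, Stonebridge 8, Oakdale 9, Claybrook 4.
Every allocation lies between the lower and upper quota.

none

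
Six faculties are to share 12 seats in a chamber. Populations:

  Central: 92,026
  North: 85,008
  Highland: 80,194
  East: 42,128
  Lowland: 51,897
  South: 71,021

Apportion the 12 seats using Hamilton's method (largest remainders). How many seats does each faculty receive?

Total 422274; standard divisor 422274/12 ≈ 35189.5.
Standard quotas: Central 2.6152, North 2.4157, Highland 2.2789, East 1.1972, Lowland 1.4748, South 2.0182.
Lower quotas: Central 2, North 2, Highland 2, East 1, Lowland 1, South 2 (sum 10, leaving 2 seats).
Remainders in descending order: Central 0.6152, Lowland 0.4748, North 0.4157, Highland 0.2789, East 0.1972, South 0.0182.
The surplus seats go to Central, Lowland.

Central=3; North=2; Highland=2; East=1; Lowland=2; South=2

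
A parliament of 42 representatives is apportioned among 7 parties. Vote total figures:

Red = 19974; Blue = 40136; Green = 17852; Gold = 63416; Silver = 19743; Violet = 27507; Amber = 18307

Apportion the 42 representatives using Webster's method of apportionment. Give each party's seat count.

Red=4; Blue=8; Green=4; Gold=13; Silver=4; Violet=5; Amber=4

Standard divisor 206935/42 ≈ 4927.024; standard quotas: Red 4.054, Blue 8.146, Green 3.623, Gold 12.871, Silver 4.007, Violet 5.583, Amber 3.716.
Rounding to the nearest integer gives 4, 8, 4, 13, 4, 6, 4 = 43 seats, so the divisor must be adjusted.
With modified divisor 5040: modified quotas Red 3.963, Blue 7.963, Green 3.542, Gold 12.583, Silver 3.917, Violet 5.458, Amber 3.632.
Rounding to the nearest integer: Red 4, Blue 8, Green 4, Gold 13, Silver 4, Violet 5, Amber 4 (total 42).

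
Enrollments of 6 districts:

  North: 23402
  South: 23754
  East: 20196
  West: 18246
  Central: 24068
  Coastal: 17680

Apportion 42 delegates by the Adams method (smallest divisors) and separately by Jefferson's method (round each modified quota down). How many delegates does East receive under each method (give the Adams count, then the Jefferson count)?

Adams: North 7, South 8, East 7, West 6, Central 8, Coastal 6.
Jefferson: North 8, South 8, East 6, West 6, Central 8, Coastal 6.
East gets 7 under Adams and 6 under Jefferson.

7 and 6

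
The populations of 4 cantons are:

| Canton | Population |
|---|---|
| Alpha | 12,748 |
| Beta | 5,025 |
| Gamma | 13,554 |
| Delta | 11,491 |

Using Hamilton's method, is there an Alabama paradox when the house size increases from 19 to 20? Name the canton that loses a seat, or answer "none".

At 19 seats: Alpha 6, Beta 2, Gamma 6, Delta 5.
At 20 seats: Alpha 6, Beta 2, Gamma 6, Delta 6.
No canton's allocation decreased.

none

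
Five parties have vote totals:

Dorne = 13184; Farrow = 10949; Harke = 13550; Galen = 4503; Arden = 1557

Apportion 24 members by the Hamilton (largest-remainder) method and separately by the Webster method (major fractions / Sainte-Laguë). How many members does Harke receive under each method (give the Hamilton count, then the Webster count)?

Hamilton: Dorne 7, Farrow 6, Harke 7, Galen 3, Arden 1.
Webster: Dorne 7, Farrow 6, Harke 8, Galen 2, Arden 1.
Harke gets 7 under Hamilton and 8 under Webster.

7 and 8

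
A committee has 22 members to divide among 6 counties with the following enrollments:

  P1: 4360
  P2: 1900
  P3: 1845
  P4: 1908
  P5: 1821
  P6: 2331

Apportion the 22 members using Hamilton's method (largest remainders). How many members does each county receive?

The standard divisor is 14165/22 ≈ 643.864.
Standard quotas: P1 6.772, P2 2.951, P3 2.866, P4 2.963, P5 2.828, P6 3.620.
Lower quotas: P1 6, P2 2, P3 2, P4 2, P5 2, P6 3 (sum 17, leaving 5 seats).
Remainders in descending order: P4 0.963, P2 0.951, P3 0.866, P5 0.828, P1 0.772, P6 0.620.
The surplus seats go to P4, P2, P3, P5, P1.

P1 7, P2 3, P3 3, P4 3, P5 3, P6 3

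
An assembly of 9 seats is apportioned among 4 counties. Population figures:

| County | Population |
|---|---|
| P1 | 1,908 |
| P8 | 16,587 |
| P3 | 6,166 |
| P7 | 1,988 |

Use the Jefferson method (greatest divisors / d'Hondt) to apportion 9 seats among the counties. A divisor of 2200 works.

P1: 0; P8: 7; P3: 2; P7: 0

With modified divisor 2200: modified quotas P1 0.867, P8 7.540, P3 2.803, P7 0.904.
Rounding down: P1 0, P8 7, P3 2, P7 0 (total 9).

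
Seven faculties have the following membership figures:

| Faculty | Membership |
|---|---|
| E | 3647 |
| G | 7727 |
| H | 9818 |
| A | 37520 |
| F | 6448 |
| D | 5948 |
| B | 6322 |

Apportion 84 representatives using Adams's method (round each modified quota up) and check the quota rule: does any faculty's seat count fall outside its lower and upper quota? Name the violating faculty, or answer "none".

Standard quotas: E 3.956, G 8.383, H 10.651, A 40.704, F 6.995, D 6.453, B 6.858.
Adams allocation: E 4, G 9, H 11, A 39, F 7, D 7, B 7.
A has quota 40.704 (lower 40, upper 41) but receives 39 — outside the quota interval.

A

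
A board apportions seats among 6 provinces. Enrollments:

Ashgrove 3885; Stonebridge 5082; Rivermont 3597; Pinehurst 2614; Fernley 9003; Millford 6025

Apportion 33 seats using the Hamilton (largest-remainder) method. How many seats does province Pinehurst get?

Total 30206; standard divisor 30206/33 ≈ 915.333.
Standard quotas: Ashgrove 4.2444, Stonebridge 5.5521, Rivermont 3.9297, Pinehurst 2.8558, Fernley 9.8358, Millford 6.5823.
Lower quotas: Ashgrove 4, Stonebridge 5, Rivermont 3, Pinehurst 2, Fernley 9, Millford 6 (sum 29, leaving 4 seats).
Remainders in descending order: Rivermont 0.9297, Pinehurst 0.8558, Fernley 0.8358, Millford 0.5823, Stonebridge 0.5521, Ashgrove 0.2444.
The surplus seats go to Rivermont, Pinehurst, Fernley, Millford.
Pinehurst receives 3.

3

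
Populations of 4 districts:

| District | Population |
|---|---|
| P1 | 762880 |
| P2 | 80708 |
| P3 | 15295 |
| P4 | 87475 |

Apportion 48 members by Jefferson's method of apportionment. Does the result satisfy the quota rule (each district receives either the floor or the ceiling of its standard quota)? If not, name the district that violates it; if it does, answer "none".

P1

Standard quotas: P1 38.694, P2 4.094, P3 0.776, P4 4.437.
Jefferson allocation: P1 40, P2 4, P3 0, P4 4.
P1 has quota 38.694 (lower 38, upper 39) but receives 40 — outside the quota interval.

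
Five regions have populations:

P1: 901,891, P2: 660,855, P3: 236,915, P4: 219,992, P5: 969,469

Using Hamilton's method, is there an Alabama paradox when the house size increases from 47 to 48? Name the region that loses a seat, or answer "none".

At 47 seats: P1 14, P2 10, P3 4, P4 4, P5 15.
At 48 seats: P1 14, P2 11, P3 4, P4 3, P5 16.
P4 drops from 4 to 3.

P4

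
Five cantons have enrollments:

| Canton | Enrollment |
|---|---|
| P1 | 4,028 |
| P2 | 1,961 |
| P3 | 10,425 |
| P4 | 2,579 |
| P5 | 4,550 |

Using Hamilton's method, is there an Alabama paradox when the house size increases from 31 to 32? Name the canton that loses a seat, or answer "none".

At 31 seats: P1 5, P2 3, P3 14, P4 3, P5 6.
At 32 seats: P1 5, P2 3, P3 14, P4 4, P5 6.
No canton's allocation decreased.

none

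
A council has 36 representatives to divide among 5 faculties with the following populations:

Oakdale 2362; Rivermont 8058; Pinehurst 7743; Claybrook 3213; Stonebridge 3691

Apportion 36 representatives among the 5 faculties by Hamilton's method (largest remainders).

The standard divisor is 25067/36 ≈ 696.306.
Standard quotas: Oakdale 3.3922, Rivermont 11.5725, Pinehurst 11.1201, Claybrook 4.6144, Stonebridge 5.3008.
Lower quotas: Oakdale 3, Rivermont 11, Pinehurst 11, Claybrook 4, Stonebridge 5 (sum 34, leaving 2 seats).
Remainders in descending order: Claybrook 0.6144, Rivermont 0.5725, Oakdale 0.3922, Stonebridge 0.3008, Pinehurst 0.1201.
Largest remainders: Claybrook, Rivermont receive the extra seats.

Oakdale: 3, Rivermont: 12, Pinehurst: 11, Claybrook: 5, Stonebridge: 5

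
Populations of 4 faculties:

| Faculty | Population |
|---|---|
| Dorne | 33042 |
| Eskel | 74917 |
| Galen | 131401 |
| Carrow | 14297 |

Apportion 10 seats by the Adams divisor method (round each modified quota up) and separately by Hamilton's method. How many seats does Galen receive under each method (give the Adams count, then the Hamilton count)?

Adams: Dorne 2, Eskel 3, Galen 4, Carrow 1.
Hamilton: Dorne 1, Eskel 3, Galen 5, Carrow 1.
Galen gets 4 under Adams and 5 under Hamilton.

4 and 5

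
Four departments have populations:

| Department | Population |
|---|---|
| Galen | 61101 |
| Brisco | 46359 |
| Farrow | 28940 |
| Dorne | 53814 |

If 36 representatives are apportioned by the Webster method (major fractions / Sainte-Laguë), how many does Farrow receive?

Standard divisor 190214/36 ≈ 5283.722; standard quotas: Galen 11.564, Brisco 8.774, Farrow 5.477, Dorne 10.185.
Rounding to the nearest integer gives Galen 12, Brisco 9, Farrow 5, Dorne 10 — total 36, matching the house size, so no adjustment is needed.
Farrow receives 5.

5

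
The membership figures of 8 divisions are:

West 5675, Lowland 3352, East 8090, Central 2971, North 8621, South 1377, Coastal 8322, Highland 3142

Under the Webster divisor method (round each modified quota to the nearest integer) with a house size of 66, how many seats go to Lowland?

Standard divisor 41550/66 ≈ 629.545; standard quotas: West 9.014, Lowland 5.324, East 12.851, Central 4.719, North 13.694, South 2.187, Coastal 13.219, Highland 4.991.
Rounding to the nearest integer gives West 9, Lowland 5, East 13, Central 5, North 14, South 2, Coastal 13, Highland 5 — total 66, matching the house size, so no adjustment is needed.
Lowland receives 5.

5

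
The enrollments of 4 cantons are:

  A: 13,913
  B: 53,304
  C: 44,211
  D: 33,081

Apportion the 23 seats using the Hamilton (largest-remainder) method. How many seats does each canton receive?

Total 144509; standard divisor 144509/23 = 6283.
Standard quotas: A 2.2144, B 8.4838, C 7.0366, D 5.2652.
Lower quotas: A 2, B 8, C 7, D 5 (sum 22, leaving 1 seat).
Remainders in descending order: B 0.4838, D 0.2652, A 0.2144, C 0.0366.
The surplus seat goes to B.

A 2, B 9, C 7, D 5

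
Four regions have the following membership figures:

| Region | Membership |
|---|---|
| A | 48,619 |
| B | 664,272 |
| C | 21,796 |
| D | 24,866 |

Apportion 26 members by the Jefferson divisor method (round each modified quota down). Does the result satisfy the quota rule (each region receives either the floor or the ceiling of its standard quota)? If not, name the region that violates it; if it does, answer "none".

B

Standard quotas: A 1.664, B 22.738, C 0.746, D 0.851.
Jefferson allocation: A 1, B 25, C 0, D 0.
B has quota 22.738 (lower 22, upper 23) but receives 25 — outside the quota interval.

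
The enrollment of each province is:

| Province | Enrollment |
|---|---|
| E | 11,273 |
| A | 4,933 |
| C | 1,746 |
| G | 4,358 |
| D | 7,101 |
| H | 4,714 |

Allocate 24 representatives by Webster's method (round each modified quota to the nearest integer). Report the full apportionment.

E=8; A=4; C=1; G=3; D=5; H=3

Standard divisor 34125/24 ≈ 1421.875; standard quotas: E 7.928, A 3.469, C 1.228, G 3.065, D 4.994, H 3.315.
Rounding to the nearest integer gives 8, 3, 1, 3, 5, 3 = 23 seats, so the divisor must be adjusted.
With modified divisor 1400: modified quotas E 8.052, A 3.524, C 1.247, G 3.113, D 5.072, H 3.367.
Rounding to the nearest integer: E 8, A 4, C 1, G 3, D 5, H 3 (total 24).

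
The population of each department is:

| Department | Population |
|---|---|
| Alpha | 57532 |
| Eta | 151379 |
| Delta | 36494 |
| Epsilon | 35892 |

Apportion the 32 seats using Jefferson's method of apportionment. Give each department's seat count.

Alpha 6, Eta 18, Delta 4, Epsilon 4

Standard divisor 281297/32 ≈ 8790.531; standard quotas: Alpha 6.545, Eta 17.221, Delta 4.152, Epsilon 4.083.
Rounding down gives 6, 17, 4, 4 = 31 seats, so the divisor must be adjusted.
With modified divisor 8300: modified quotas Alpha 6.932, Eta 18.238, Delta 4.397, Epsilon 4.324.
Rounding down: Alpha 6, Eta 18, Delta 4, Epsilon 4 (total 32).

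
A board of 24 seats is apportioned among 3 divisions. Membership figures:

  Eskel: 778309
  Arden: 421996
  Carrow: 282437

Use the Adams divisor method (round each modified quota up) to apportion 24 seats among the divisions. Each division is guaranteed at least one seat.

Eskel: 12, Arden: 7, Carrow: 5

Standard divisor 1482742/24 ≈ 61780.917; standard quotas: Eskel 12.598, Arden 6.831, Carrow 4.572.
Rounding up gives 13, 7, 5 = 25 seats, so the divisor must be adjusted.
With modified divisor 67600: modified quotas Eskel 11.513, Arden 6.243, Carrow 4.178.
Rounding up: Eskel 12, Arden 7, Carrow 5 (total 24).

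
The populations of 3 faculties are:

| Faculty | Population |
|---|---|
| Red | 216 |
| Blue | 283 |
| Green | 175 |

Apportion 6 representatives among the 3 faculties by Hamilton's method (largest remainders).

Standard divisor: 674 ÷ 6 ≈ 112.333.
Standard quotas: Red 1.923, Blue 2.519, Green 1.558.
Lower quotas: Red 1, Blue 2, Green 1 (sum 4, leaving 2 seats).
Remainders in descending order: Red 0.923, Green 0.558, Blue 0.519.
The surplus seats go to Red, Green.

Red 2, Blue 2, Green 2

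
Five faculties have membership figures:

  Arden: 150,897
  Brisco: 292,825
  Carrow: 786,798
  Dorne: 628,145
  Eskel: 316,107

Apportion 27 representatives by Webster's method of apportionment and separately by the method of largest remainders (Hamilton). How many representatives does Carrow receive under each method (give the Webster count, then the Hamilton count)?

9 and 10

Webster: Arden 2, Brisco 4, Carrow 9, Dorne 8, Eskel 4.
Hamilton: Arden 2, Brisco 3, Carrow 10, Dorne 8, Eskel 4.
Carrow gets 9 under Webster and 10 under Hamilton.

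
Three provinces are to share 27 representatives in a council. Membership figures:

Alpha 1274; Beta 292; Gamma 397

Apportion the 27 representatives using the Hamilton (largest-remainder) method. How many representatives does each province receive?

The standard divisor is 1963/27 ≈ 72.704.
Standard quotas: Alpha 17.523, Beta 4.016, Gamma 5.461.
Lower quotas: Alpha 17, Beta 4, Gamma 5 (sum 26, leaving 1 seat).
Remainders in descending order: Alpha 0.523, Gamma 0.461, Beta 0.016.
The surplus seat goes to Alpha.

Alpha=18, Beta=4, Gamma=5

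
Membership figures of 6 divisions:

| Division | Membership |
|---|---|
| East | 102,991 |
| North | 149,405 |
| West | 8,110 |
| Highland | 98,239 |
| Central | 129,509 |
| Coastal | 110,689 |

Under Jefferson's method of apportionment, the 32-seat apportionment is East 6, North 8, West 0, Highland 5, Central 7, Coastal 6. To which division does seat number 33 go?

North

Priority for the next seat is population ÷ (current seats + 1).
Priorities: East 14713.000, North 16600.556, West 8110.000, Highland 16373.167, Central 16188.625, Coastal 15812.714.
Highest priority: North.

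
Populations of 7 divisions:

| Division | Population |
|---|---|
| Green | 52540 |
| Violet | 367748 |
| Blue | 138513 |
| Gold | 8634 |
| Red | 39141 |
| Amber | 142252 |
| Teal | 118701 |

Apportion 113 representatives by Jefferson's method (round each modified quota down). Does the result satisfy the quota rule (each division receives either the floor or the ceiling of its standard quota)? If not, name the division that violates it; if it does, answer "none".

Violet

Standard quotas: Green 6.844, Violet 47.901, Blue 18.042, Gold 1.125, Red 5.098, Amber 18.529, Teal 15.461.
Jefferson allocation: Green 7, Violet 49, Blue 18, Gold 1, Red 5, Amber 18, Teal 15.
Violet has quota 47.901 (lower 47, upper 48) but receives 49 — outside the quota interval.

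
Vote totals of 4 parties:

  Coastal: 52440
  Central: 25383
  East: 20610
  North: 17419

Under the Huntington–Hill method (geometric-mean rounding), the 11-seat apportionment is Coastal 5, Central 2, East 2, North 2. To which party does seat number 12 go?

Priority for the next seat is population ÷ (√(s·(s+1))).
Priorities: Coastal 9574.190, Central 10362.566, East 8413.997, North 7111.277.
Highest priority: Central.

Central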